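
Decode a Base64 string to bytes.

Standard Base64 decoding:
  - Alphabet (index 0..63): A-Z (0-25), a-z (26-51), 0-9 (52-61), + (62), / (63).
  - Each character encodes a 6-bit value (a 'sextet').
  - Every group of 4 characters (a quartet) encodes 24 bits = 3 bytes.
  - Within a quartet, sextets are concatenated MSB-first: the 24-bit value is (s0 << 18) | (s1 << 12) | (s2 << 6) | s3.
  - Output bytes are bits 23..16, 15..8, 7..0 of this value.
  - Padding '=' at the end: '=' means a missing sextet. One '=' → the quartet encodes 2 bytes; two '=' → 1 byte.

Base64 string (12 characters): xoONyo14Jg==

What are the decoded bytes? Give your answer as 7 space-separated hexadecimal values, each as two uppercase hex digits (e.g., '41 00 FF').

Answer: C6 83 8D CA 8D 78 26

Derivation:
After char 0 ('x'=49): chars_in_quartet=1 acc=0x31 bytes_emitted=0
After char 1 ('o'=40): chars_in_quartet=2 acc=0xC68 bytes_emitted=0
After char 2 ('O'=14): chars_in_quartet=3 acc=0x31A0E bytes_emitted=0
After char 3 ('N'=13): chars_in_quartet=4 acc=0xC6838D -> emit C6 83 8D, reset; bytes_emitted=3
After char 4 ('y'=50): chars_in_quartet=1 acc=0x32 bytes_emitted=3
After char 5 ('o'=40): chars_in_quartet=2 acc=0xCA8 bytes_emitted=3
After char 6 ('1'=53): chars_in_quartet=3 acc=0x32A35 bytes_emitted=3
After char 7 ('4'=56): chars_in_quartet=4 acc=0xCA8D78 -> emit CA 8D 78, reset; bytes_emitted=6
After char 8 ('J'=9): chars_in_quartet=1 acc=0x9 bytes_emitted=6
After char 9 ('g'=32): chars_in_quartet=2 acc=0x260 bytes_emitted=6
Padding '==': partial quartet acc=0x260 -> emit 26; bytes_emitted=7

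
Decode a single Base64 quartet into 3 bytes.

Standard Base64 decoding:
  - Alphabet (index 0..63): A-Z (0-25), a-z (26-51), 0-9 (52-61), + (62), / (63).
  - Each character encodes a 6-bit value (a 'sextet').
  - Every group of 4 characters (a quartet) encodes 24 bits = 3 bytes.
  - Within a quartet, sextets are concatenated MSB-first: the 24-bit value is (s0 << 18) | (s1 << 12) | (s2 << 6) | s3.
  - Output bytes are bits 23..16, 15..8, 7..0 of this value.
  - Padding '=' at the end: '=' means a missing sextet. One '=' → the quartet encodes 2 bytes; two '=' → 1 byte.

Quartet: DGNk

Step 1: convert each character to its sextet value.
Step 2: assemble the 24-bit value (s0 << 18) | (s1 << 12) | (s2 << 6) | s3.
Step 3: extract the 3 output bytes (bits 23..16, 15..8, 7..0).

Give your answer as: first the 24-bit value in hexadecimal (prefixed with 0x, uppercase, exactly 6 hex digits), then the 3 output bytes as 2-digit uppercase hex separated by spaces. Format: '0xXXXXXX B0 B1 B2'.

Sextets: D=3, G=6, N=13, k=36
24-bit: (3<<18) | (6<<12) | (13<<6) | 36
      = 0x0C0000 | 0x006000 | 0x000340 | 0x000024
      = 0x0C6364
Bytes: (v>>16)&0xFF=0C, (v>>8)&0xFF=63, v&0xFF=64

Answer: 0x0C6364 0C 63 64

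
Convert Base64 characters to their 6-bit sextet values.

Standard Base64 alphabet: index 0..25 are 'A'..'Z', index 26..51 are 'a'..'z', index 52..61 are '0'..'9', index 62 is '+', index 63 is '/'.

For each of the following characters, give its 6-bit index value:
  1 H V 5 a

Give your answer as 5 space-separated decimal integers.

'1': 0..9 range, 52 + ord('1') − ord('0') = 53
'H': A..Z range, ord('H') − ord('A') = 7
'V': A..Z range, ord('V') − ord('A') = 21
'5': 0..9 range, 52 + ord('5') − ord('0') = 57
'a': a..z range, 26 + ord('a') − ord('a') = 26

Answer: 53 7 21 57 26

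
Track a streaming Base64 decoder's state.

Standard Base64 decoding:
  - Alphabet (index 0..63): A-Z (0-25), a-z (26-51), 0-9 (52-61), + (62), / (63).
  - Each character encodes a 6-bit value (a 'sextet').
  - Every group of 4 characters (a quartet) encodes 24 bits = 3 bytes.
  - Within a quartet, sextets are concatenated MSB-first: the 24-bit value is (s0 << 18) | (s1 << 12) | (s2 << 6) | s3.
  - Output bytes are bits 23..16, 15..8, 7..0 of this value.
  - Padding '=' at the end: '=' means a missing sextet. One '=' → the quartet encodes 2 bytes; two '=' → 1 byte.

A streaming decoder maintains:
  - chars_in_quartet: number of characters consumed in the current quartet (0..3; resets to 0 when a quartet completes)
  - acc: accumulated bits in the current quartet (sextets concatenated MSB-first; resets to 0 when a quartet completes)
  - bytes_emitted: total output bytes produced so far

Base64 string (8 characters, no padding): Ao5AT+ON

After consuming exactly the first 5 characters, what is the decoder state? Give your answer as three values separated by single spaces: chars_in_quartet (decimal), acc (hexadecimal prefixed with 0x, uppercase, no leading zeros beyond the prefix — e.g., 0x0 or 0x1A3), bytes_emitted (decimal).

After char 0 ('A'=0): chars_in_quartet=1 acc=0x0 bytes_emitted=0
After char 1 ('o'=40): chars_in_quartet=2 acc=0x28 bytes_emitted=0
After char 2 ('5'=57): chars_in_quartet=3 acc=0xA39 bytes_emitted=0
After char 3 ('A'=0): chars_in_quartet=4 acc=0x28E40 -> emit 02 8E 40, reset; bytes_emitted=3
After char 4 ('T'=19): chars_in_quartet=1 acc=0x13 bytes_emitted=3

Answer: 1 0x13 3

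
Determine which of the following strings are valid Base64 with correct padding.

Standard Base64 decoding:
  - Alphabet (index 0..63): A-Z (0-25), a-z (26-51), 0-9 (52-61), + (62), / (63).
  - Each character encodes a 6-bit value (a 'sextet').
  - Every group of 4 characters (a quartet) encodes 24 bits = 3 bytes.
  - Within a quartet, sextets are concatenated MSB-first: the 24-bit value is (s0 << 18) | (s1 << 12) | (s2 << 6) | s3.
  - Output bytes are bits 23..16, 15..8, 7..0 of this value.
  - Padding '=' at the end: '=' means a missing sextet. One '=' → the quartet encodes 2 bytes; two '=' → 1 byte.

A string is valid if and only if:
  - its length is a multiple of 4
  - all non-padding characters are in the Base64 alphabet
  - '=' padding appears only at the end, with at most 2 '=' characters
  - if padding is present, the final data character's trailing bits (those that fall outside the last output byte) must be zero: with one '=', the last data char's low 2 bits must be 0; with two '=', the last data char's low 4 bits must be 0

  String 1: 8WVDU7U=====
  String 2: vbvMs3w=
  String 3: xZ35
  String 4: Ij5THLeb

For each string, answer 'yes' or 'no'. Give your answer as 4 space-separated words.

String 1: '8WVDU7U=====' → invalid (5 pad chars (max 2))
String 2: 'vbvMs3w=' → valid
String 3: 'xZ35' → valid
String 4: 'Ij5THLeb' → valid

Answer: no yes yes yes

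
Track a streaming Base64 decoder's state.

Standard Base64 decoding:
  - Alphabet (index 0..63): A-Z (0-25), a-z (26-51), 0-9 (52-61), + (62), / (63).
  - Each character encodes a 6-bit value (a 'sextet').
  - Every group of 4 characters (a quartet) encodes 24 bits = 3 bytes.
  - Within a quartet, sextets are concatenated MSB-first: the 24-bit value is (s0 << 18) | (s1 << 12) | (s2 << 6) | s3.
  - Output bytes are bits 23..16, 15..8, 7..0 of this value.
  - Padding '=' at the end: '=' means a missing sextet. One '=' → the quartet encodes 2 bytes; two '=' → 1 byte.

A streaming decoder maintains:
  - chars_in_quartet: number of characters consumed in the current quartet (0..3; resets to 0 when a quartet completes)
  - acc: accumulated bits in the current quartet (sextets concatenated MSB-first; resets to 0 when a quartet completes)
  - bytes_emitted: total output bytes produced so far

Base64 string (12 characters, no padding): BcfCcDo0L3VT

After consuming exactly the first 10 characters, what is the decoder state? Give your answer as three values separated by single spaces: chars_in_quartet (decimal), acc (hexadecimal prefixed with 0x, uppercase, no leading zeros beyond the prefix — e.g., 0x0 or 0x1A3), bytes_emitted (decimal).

After char 0 ('B'=1): chars_in_quartet=1 acc=0x1 bytes_emitted=0
After char 1 ('c'=28): chars_in_quartet=2 acc=0x5C bytes_emitted=0
After char 2 ('f'=31): chars_in_quartet=3 acc=0x171F bytes_emitted=0
After char 3 ('C'=2): chars_in_quartet=4 acc=0x5C7C2 -> emit 05 C7 C2, reset; bytes_emitted=3
After char 4 ('c'=28): chars_in_quartet=1 acc=0x1C bytes_emitted=3
After char 5 ('D'=3): chars_in_quartet=2 acc=0x703 bytes_emitted=3
After char 6 ('o'=40): chars_in_quartet=3 acc=0x1C0E8 bytes_emitted=3
After char 7 ('0'=52): chars_in_quartet=4 acc=0x703A34 -> emit 70 3A 34, reset; bytes_emitted=6
After char 8 ('L'=11): chars_in_quartet=1 acc=0xB bytes_emitted=6
After char 9 ('3'=55): chars_in_quartet=2 acc=0x2F7 bytes_emitted=6

Answer: 2 0x2F7 6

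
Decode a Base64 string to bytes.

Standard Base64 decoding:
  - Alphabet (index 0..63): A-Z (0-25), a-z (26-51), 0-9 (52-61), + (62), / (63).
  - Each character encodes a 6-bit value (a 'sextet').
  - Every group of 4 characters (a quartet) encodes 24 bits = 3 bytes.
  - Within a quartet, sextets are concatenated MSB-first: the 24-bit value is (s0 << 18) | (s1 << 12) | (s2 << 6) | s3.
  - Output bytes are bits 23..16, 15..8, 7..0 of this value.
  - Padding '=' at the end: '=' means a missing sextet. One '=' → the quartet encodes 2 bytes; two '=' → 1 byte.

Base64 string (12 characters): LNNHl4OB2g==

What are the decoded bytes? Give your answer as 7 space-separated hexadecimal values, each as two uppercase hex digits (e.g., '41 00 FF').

After char 0 ('L'=11): chars_in_quartet=1 acc=0xB bytes_emitted=0
After char 1 ('N'=13): chars_in_quartet=2 acc=0x2CD bytes_emitted=0
After char 2 ('N'=13): chars_in_quartet=3 acc=0xB34D bytes_emitted=0
After char 3 ('H'=7): chars_in_quartet=4 acc=0x2CD347 -> emit 2C D3 47, reset; bytes_emitted=3
After char 4 ('l'=37): chars_in_quartet=1 acc=0x25 bytes_emitted=3
After char 5 ('4'=56): chars_in_quartet=2 acc=0x978 bytes_emitted=3
After char 6 ('O'=14): chars_in_quartet=3 acc=0x25E0E bytes_emitted=3
After char 7 ('B'=1): chars_in_quartet=4 acc=0x978381 -> emit 97 83 81, reset; bytes_emitted=6
After char 8 ('2'=54): chars_in_quartet=1 acc=0x36 bytes_emitted=6
After char 9 ('g'=32): chars_in_quartet=2 acc=0xDA0 bytes_emitted=6
Padding '==': partial quartet acc=0xDA0 -> emit DA; bytes_emitted=7

Answer: 2C D3 47 97 83 81 DA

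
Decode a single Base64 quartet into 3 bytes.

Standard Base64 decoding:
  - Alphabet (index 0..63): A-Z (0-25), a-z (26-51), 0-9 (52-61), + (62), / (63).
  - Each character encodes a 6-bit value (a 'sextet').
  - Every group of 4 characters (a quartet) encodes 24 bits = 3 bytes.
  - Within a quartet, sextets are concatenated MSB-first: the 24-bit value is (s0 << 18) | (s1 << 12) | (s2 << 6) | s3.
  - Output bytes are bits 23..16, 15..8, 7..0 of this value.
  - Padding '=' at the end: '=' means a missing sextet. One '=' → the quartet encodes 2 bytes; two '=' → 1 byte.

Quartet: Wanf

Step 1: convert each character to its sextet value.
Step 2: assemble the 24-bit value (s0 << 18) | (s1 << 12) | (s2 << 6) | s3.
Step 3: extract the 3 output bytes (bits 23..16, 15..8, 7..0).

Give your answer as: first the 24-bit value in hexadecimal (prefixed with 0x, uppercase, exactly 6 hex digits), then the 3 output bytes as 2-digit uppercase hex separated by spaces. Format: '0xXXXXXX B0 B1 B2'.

Sextets: W=22, a=26, n=39, f=31
24-bit: (22<<18) | (26<<12) | (39<<6) | 31
      = 0x580000 | 0x01A000 | 0x0009C0 | 0x00001F
      = 0x59A9DF
Bytes: (v>>16)&0xFF=59, (v>>8)&0xFF=A9, v&0xFF=DF

Answer: 0x59A9DF 59 A9 DF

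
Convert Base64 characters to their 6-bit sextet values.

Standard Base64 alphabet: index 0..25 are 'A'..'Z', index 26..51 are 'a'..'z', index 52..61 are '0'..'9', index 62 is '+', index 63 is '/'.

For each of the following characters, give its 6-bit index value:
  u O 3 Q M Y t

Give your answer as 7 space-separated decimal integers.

Answer: 46 14 55 16 12 24 45

Derivation:
'u': a..z range, 26 + ord('u') − ord('a') = 46
'O': A..Z range, ord('O') − ord('A') = 14
'3': 0..9 range, 52 + ord('3') − ord('0') = 55
'Q': A..Z range, ord('Q') − ord('A') = 16
'M': A..Z range, ord('M') − ord('A') = 12
'Y': A..Z range, ord('Y') − ord('A') = 24
't': a..z range, 26 + ord('t') − ord('a') = 45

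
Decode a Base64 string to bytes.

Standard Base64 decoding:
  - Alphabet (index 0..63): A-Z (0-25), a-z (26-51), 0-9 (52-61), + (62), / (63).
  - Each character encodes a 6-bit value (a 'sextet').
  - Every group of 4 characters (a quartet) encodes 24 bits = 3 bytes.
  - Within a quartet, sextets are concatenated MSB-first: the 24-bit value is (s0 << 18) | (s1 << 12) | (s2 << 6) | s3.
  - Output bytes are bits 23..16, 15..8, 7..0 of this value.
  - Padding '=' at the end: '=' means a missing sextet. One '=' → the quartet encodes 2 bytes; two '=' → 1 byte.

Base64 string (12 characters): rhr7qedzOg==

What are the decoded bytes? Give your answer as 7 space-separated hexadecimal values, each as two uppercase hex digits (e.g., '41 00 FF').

After char 0 ('r'=43): chars_in_quartet=1 acc=0x2B bytes_emitted=0
After char 1 ('h'=33): chars_in_quartet=2 acc=0xAE1 bytes_emitted=0
After char 2 ('r'=43): chars_in_quartet=3 acc=0x2B86B bytes_emitted=0
After char 3 ('7'=59): chars_in_quartet=4 acc=0xAE1AFB -> emit AE 1A FB, reset; bytes_emitted=3
After char 4 ('q'=42): chars_in_quartet=1 acc=0x2A bytes_emitted=3
After char 5 ('e'=30): chars_in_quartet=2 acc=0xA9E bytes_emitted=3
After char 6 ('d'=29): chars_in_quartet=3 acc=0x2A79D bytes_emitted=3
After char 7 ('z'=51): chars_in_quartet=4 acc=0xA9E773 -> emit A9 E7 73, reset; bytes_emitted=6
After char 8 ('O'=14): chars_in_quartet=1 acc=0xE bytes_emitted=6
After char 9 ('g'=32): chars_in_quartet=2 acc=0x3A0 bytes_emitted=6
Padding '==': partial quartet acc=0x3A0 -> emit 3A; bytes_emitted=7

Answer: AE 1A FB A9 E7 73 3A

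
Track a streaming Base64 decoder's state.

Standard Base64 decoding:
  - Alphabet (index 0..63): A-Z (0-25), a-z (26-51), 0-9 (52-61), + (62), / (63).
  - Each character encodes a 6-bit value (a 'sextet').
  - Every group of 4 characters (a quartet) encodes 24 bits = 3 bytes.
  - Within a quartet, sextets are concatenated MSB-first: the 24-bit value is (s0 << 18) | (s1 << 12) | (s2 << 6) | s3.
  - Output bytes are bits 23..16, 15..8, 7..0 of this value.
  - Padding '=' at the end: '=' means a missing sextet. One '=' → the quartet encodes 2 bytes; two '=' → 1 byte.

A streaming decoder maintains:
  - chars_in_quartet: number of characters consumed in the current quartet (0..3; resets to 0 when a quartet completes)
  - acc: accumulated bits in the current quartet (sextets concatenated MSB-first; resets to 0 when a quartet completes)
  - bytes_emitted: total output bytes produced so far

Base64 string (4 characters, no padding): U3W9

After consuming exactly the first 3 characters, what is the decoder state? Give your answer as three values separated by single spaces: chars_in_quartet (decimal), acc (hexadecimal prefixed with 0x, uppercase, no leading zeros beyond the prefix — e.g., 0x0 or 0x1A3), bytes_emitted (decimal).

After char 0 ('U'=20): chars_in_quartet=1 acc=0x14 bytes_emitted=0
After char 1 ('3'=55): chars_in_quartet=2 acc=0x537 bytes_emitted=0
After char 2 ('W'=22): chars_in_quartet=3 acc=0x14DD6 bytes_emitted=0

Answer: 3 0x14DD6 0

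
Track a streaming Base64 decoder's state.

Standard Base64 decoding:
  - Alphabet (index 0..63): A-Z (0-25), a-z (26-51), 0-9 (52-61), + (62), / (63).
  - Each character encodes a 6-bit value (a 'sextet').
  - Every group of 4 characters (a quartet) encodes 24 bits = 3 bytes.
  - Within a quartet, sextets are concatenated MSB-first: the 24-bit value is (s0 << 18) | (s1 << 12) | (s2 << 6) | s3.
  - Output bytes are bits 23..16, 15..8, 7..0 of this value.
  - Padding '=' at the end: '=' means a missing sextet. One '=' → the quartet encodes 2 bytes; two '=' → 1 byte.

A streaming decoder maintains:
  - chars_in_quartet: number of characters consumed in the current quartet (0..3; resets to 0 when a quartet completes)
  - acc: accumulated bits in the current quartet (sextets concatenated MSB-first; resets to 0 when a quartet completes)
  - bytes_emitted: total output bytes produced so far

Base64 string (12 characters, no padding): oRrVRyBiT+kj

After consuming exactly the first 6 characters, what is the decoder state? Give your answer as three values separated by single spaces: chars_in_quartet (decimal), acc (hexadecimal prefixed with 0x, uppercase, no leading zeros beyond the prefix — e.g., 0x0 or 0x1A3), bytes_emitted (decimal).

Answer: 2 0x472 3

Derivation:
After char 0 ('o'=40): chars_in_quartet=1 acc=0x28 bytes_emitted=0
After char 1 ('R'=17): chars_in_quartet=2 acc=0xA11 bytes_emitted=0
After char 2 ('r'=43): chars_in_quartet=3 acc=0x2846B bytes_emitted=0
After char 3 ('V'=21): chars_in_quartet=4 acc=0xA11AD5 -> emit A1 1A D5, reset; bytes_emitted=3
After char 4 ('R'=17): chars_in_quartet=1 acc=0x11 bytes_emitted=3
After char 5 ('y'=50): chars_in_quartet=2 acc=0x472 bytes_emitted=3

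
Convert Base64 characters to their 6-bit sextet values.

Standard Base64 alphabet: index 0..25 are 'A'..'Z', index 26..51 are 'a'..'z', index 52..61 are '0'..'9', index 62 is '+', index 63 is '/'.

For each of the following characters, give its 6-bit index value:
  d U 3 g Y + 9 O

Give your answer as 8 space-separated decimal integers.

'd': a..z range, 26 + ord('d') − ord('a') = 29
'U': A..Z range, ord('U') − ord('A') = 20
'3': 0..9 range, 52 + ord('3') − ord('0') = 55
'g': a..z range, 26 + ord('g') − ord('a') = 32
'Y': A..Z range, ord('Y') − ord('A') = 24
'+': index 62
'9': 0..9 range, 52 + ord('9') − ord('0') = 61
'O': A..Z range, ord('O') − ord('A') = 14

Answer: 29 20 55 32 24 62 61 14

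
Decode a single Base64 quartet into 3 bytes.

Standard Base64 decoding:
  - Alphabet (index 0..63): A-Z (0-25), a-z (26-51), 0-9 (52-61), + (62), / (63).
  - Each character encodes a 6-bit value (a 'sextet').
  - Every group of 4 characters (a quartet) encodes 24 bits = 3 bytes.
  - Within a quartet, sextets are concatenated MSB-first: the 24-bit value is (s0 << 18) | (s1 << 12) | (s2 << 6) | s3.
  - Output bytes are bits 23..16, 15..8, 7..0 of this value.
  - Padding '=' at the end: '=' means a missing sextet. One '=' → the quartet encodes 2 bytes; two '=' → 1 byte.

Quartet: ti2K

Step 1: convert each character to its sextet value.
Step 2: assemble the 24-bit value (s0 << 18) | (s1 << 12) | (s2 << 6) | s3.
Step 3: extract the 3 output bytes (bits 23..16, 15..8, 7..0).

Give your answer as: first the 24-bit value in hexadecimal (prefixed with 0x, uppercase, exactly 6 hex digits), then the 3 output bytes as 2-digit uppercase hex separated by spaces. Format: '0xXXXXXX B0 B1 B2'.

Answer: 0xB62D8A B6 2D 8A

Derivation:
Sextets: t=45, i=34, 2=54, K=10
24-bit: (45<<18) | (34<<12) | (54<<6) | 10
      = 0xB40000 | 0x022000 | 0x000D80 | 0x00000A
      = 0xB62D8A
Bytes: (v>>16)&0xFF=B6, (v>>8)&0xFF=2D, v&0xFF=8A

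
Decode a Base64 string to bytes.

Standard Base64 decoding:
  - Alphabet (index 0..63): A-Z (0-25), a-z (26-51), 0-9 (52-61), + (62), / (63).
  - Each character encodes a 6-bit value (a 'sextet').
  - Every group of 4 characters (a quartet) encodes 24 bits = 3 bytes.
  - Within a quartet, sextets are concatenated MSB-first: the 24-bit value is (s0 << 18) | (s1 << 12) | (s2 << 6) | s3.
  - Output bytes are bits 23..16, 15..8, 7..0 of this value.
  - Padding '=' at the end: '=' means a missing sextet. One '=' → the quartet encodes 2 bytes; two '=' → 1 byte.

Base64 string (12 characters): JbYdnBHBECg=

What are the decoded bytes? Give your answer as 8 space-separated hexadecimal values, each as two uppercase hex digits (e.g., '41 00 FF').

Answer: 25 B6 1D 9C 11 C1 10 28

Derivation:
After char 0 ('J'=9): chars_in_quartet=1 acc=0x9 bytes_emitted=0
After char 1 ('b'=27): chars_in_quartet=2 acc=0x25B bytes_emitted=0
After char 2 ('Y'=24): chars_in_quartet=3 acc=0x96D8 bytes_emitted=0
After char 3 ('d'=29): chars_in_quartet=4 acc=0x25B61D -> emit 25 B6 1D, reset; bytes_emitted=3
After char 4 ('n'=39): chars_in_quartet=1 acc=0x27 bytes_emitted=3
After char 5 ('B'=1): chars_in_quartet=2 acc=0x9C1 bytes_emitted=3
After char 6 ('H'=7): chars_in_quartet=3 acc=0x27047 bytes_emitted=3
After char 7 ('B'=1): chars_in_quartet=4 acc=0x9C11C1 -> emit 9C 11 C1, reset; bytes_emitted=6
After char 8 ('E'=4): chars_in_quartet=1 acc=0x4 bytes_emitted=6
After char 9 ('C'=2): chars_in_quartet=2 acc=0x102 bytes_emitted=6
After char 10 ('g'=32): chars_in_quartet=3 acc=0x40A0 bytes_emitted=6
Padding '=': partial quartet acc=0x40A0 -> emit 10 28; bytes_emitted=8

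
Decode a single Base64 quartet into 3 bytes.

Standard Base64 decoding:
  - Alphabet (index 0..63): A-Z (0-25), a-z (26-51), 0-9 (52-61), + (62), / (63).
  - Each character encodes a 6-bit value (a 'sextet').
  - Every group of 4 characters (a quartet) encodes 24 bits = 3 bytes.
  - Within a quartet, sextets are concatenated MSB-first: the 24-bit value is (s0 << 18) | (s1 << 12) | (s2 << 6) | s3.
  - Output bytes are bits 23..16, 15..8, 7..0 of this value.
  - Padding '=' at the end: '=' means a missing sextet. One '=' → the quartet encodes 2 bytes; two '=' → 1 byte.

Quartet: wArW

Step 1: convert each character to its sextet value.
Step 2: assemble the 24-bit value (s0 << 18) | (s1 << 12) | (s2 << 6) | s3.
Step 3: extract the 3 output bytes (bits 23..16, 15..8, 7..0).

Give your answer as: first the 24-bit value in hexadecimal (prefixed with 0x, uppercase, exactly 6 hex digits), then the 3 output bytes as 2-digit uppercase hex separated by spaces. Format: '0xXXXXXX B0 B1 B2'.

Answer: 0xC00AD6 C0 0A D6

Derivation:
Sextets: w=48, A=0, r=43, W=22
24-bit: (48<<18) | (0<<12) | (43<<6) | 22
      = 0xC00000 | 0x000000 | 0x000AC0 | 0x000016
      = 0xC00AD6
Bytes: (v>>16)&0xFF=C0, (v>>8)&0xFF=0A, v&0xFF=D6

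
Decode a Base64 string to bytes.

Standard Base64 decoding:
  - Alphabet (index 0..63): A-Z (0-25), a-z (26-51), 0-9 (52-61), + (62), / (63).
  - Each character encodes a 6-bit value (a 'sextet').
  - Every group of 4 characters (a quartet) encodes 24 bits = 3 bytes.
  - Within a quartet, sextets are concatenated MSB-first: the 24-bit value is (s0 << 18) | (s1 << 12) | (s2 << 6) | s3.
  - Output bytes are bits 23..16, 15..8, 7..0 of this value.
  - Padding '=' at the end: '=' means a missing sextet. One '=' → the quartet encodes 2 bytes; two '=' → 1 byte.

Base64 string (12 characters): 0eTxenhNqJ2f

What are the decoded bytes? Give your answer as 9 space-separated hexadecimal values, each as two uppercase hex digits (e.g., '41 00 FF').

After char 0 ('0'=52): chars_in_quartet=1 acc=0x34 bytes_emitted=0
After char 1 ('e'=30): chars_in_quartet=2 acc=0xD1E bytes_emitted=0
After char 2 ('T'=19): chars_in_quartet=3 acc=0x34793 bytes_emitted=0
After char 3 ('x'=49): chars_in_quartet=4 acc=0xD1E4F1 -> emit D1 E4 F1, reset; bytes_emitted=3
After char 4 ('e'=30): chars_in_quartet=1 acc=0x1E bytes_emitted=3
After char 5 ('n'=39): chars_in_quartet=2 acc=0x7A7 bytes_emitted=3
After char 6 ('h'=33): chars_in_quartet=3 acc=0x1E9E1 bytes_emitted=3
After char 7 ('N'=13): chars_in_quartet=4 acc=0x7A784D -> emit 7A 78 4D, reset; bytes_emitted=6
After char 8 ('q'=42): chars_in_quartet=1 acc=0x2A bytes_emitted=6
After char 9 ('J'=9): chars_in_quartet=2 acc=0xA89 bytes_emitted=6
After char 10 ('2'=54): chars_in_quartet=3 acc=0x2A276 bytes_emitted=6
After char 11 ('f'=31): chars_in_quartet=4 acc=0xA89D9F -> emit A8 9D 9F, reset; bytes_emitted=9

Answer: D1 E4 F1 7A 78 4D A8 9D 9F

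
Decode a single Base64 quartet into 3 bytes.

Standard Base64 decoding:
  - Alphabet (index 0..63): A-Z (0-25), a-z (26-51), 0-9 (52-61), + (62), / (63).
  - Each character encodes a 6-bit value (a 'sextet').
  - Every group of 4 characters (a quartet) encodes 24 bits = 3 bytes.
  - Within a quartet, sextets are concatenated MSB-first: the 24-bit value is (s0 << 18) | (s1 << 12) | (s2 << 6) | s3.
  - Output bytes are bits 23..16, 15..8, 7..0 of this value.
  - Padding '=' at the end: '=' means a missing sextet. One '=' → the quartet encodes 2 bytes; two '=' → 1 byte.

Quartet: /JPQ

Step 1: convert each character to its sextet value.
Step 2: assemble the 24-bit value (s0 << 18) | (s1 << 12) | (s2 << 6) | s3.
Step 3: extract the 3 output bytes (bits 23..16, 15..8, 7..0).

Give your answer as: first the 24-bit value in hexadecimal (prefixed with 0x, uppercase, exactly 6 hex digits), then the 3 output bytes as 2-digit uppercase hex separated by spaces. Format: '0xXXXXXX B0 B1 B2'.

Sextets: /=63, J=9, P=15, Q=16
24-bit: (63<<18) | (9<<12) | (15<<6) | 16
      = 0xFC0000 | 0x009000 | 0x0003C0 | 0x000010
      = 0xFC93D0
Bytes: (v>>16)&0xFF=FC, (v>>8)&0xFF=93, v&0xFF=D0

Answer: 0xFC93D0 FC 93 D0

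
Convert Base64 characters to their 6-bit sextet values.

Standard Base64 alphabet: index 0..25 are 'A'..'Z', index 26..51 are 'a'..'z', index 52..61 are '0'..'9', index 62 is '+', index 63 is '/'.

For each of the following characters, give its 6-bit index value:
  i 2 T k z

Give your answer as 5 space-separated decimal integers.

'i': a..z range, 26 + ord('i') − ord('a') = 34
'2': 0..9 range, 52 + ord('2') − ord('0') = 54
'T': A..Z range, ord('T') − ord('A') = 19
'k': a..z range, 26 + ord('k') − ord('a') = 36
'z': a..z range, 26 + ord('z') − ord('a') = 51

Answer: 34 54 19 36 51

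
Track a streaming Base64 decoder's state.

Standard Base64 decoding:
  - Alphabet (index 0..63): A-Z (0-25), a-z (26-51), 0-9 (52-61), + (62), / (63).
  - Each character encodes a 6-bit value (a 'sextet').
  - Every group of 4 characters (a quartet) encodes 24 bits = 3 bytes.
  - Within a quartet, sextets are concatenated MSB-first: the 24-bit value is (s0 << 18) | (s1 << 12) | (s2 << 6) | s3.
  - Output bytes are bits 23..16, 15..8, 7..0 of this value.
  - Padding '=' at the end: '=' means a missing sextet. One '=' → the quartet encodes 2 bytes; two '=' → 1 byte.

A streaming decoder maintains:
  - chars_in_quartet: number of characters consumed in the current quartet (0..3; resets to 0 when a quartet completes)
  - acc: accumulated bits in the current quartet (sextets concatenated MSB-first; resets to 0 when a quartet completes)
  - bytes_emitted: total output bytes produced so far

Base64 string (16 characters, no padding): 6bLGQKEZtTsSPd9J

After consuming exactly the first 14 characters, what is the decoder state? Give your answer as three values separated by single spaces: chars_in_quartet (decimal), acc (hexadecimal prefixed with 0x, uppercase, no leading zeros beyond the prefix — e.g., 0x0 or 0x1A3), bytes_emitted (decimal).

After char 0 ('6'=58): chars_in_quartet=1 acc=0x3A bytes_emitted=0
After char 1 ('b'=27): chars_in_quartet=2 acc=0xE9B bytes_emitted=0
After char 2 ('L'=11): chars_in_quartet=3 acc=0x3A6CB bytes_emitted=0
After char 3 ('G'=6): chars_in_quartet=4 acc=0xE9B2C6 -> emit E9 B2 C6, reset; bytes_emitted=3
After char 4 ('Q'=16): chars_in_quartet=1 acc=0x10 bytes_emitted=3
After char 5 ('K'=10): chars_in_quartet=2 acc=0x40A bytes_emitted=3
After char 6 ('E'=4): chars_in_quartet=3 acc=0x10284 bytes_emitted=3
After char 7 ('Z'=25): chars_in_quartet=4 acc=0x40A119 -> emit 40 A1 19, reset; bytes_emitted=6
After char 8 ('t'=45): chars_in_quartet=1 acc=0x2D bytes_emitted=6
After char 9 ('T'=19): chars_in_quartet=2 acc=0xB53 bytes_emitted=6
After char 10 ('s'=44): chars_in_quartet=3 acc=0x2D4EC bytes_emitted=6
After char 11 ('S'=18): chars_in_quartet=4 acc=0xB53B12 -> emit B5 3B 12, reset; bytes_emitted=9
After char 12 ('P'=15): chars_in_quartet=1 acc=0xF bytes_emitted=9
After char 13 ('d'=29): chars_in_quartet=2 acc=0x3DD bytes_emitted=9

Answer: 2 0x3DD 9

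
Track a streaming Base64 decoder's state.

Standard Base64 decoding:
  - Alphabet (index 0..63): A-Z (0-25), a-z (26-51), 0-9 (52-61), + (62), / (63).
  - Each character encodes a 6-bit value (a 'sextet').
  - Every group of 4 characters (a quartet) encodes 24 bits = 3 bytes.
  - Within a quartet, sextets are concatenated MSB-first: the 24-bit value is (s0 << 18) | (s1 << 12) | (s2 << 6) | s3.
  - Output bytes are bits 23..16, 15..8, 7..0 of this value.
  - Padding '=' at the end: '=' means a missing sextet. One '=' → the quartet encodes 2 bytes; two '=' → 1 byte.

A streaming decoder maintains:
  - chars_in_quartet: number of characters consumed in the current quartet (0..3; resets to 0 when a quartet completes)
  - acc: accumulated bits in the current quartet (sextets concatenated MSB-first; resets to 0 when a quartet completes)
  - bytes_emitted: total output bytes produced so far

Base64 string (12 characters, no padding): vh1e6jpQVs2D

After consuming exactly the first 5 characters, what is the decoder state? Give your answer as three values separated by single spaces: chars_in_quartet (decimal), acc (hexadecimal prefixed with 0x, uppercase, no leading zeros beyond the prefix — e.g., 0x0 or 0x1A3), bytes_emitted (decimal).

After char 0 ('v'=47): chars_in_quartet=1 acc=0x2F bytes_emitted=0
After char 1 ('h'=33): chars_in_quartet=2 acc=0xBE1 bytes_emitted=0
After char 2 ('1'=53): chars_in_quartet=3 acc=0x2F875 bytes_emitted=0
After char 3 ('e'=30): chars_in_quartet=4 acc=0xBE1D5E -> emit BE 1D 5E, reset; bytes_emitted=3
After char 4 ('6'=58): chars_in_quartet=1 acc=0x3A bytes_emitted=3

Answer: 1 0x3A 3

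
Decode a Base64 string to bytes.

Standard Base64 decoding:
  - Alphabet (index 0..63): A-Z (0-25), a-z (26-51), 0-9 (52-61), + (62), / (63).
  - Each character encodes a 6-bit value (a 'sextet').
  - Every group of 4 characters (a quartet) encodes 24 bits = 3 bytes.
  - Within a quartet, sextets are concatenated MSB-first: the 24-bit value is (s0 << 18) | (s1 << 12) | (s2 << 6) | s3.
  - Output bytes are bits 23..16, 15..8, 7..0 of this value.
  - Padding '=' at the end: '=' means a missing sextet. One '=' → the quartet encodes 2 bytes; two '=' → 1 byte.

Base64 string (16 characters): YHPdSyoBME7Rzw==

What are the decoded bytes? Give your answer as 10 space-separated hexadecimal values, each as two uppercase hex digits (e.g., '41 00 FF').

After char 0 ('Y'=24): chars_in_quartet=1 acc=0x18 bytes_emitted=0
After char 1 ('H'=7): chars_in_quartet=2 acc=0x607 bytes_emitted=0
After char 2 ('P'=15): chars_in_quartet=3 acc=0x181CF bytes_emitted=0
After char 3 ('d'=29): chars_in_quartet=4 acc=0x6073DD -> emit 60 73 DD, reset; bytes_emitted=3
After char 4 ('S'=18): chars_in_quartet=1 acc=0x12 bytes_emitted=3
After char 5 ('y'=50): chars_in_quartet=2 acc=0x4B2 bytes_emitted=3
After char 6 ('o'=40): chars_in_quartet=3 acc=0x12CA8 bytes_emitted=3
After char 7 ('B'=1): chars_in_quartet=4 acc=0x4B2A01 -> emit 4B 2A 01, reset; bytes_emitted=6
After char 8 ('M'=12): chars_in_quartet=1 acc=0xC bytes_emitted=6
After char 9 ('E'=4): chars_in_quartet=2 acc=0x304 bytes_emitted=6
After char 10 ('7'=59): chars_in_quartet=3 acc=0xC13B bytes_emitted=6
After char 11 ('R'=17): chars_in_quartet=4 acc=0x304ED1 -> emit 30 4E D1, reset; bytes_emitted=9
After char 12 ('z'=51): chars_in_quartet=1 acc=0x33 bytes_emitted=9
After char 13 ('w'=48): chars_in_quartet=2 acc=0xCF0 bytes_emitted=9
Padding '==': partial quartet acc=0xCF0 -> emit CF; bytes_emitted=10

Answer: 60 73 DD 4B 2A 01 30 4E D1 CF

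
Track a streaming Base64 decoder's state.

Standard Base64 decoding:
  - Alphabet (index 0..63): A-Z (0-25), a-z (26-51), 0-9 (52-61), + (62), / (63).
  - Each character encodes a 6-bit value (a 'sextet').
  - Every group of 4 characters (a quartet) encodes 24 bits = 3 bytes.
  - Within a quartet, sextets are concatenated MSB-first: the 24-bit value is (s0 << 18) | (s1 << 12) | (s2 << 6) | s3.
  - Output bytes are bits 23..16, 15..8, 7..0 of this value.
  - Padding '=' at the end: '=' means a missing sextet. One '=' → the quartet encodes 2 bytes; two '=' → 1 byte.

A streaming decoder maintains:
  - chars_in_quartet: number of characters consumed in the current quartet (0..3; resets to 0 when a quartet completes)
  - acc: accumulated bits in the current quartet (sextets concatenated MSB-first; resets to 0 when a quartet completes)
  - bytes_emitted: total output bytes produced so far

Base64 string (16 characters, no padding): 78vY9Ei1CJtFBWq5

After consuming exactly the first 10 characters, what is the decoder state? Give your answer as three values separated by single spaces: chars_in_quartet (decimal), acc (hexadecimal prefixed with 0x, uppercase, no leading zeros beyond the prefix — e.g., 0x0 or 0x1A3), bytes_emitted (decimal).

After char 0 ('7'=59): chars_in_quartet=1 acc=0x3B bytes_emitted=0
After char 1 ('8'=60): chars_in_quartet=2 acc=0xEFC bytes_emitted=0
After char 2 ('v'=47): chars_in_quartet=3 acc=0x3BF2F bytes_emitted=0
After char 3 ('Y'=24): chars_in_quartet=4 acc=0xEFCBD8 -> emit EF CB D8, reset; bytes_emitted=3
After char 4 ('9'=61): chars_in_quartet=1 acc=0x3D bytes_emitted=3
After char 5 ('E'=4): chars_in_quartet=2 acc=0xF44 bytes_emitted=3
After char 6 ('i'=34): chars_in_quartet=3 acc=0x3D122 bytes_emitted=3
After char 7 ('1'=53): chars_in_quartet=4 acc=0xF448B5 -> emit F4 48 B5, reset; bytes_emitted=6
After char 8 ('C'=2): chars_in_quartet=1 acc=0x2 bytes_emitted=6
After char 9 ('J'=9): chars_in_quartet=2 acc=0x89 bytes_emitted=6

Answer: 2 0x89 6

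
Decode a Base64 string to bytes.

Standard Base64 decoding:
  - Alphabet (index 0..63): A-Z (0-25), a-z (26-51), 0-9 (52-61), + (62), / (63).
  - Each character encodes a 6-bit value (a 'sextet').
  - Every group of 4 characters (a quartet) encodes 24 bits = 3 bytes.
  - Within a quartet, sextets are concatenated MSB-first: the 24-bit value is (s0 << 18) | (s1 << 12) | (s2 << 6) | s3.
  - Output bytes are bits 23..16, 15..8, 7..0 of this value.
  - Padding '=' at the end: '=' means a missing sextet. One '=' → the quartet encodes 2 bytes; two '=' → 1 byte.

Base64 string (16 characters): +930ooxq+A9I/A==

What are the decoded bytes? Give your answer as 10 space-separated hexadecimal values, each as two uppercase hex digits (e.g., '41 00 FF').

Answer: FB DD F4 A2 8C 6A F8 0F 48 FC

Derivation:
After char 0 ('+'=62): chars_in_quartet=1 acc=0x3E bytes_emitted=0
After char 1 ('9'=61): chars_in_quartet=2 acc=0xFBD bytes_emitted=0
After char 2 ('3'=55): chars_in_quartet=3 acc=0x3EF77 bytes_emitted=0
After char 3 ('0'=52): chars_in_quartet=4 acc=0xFBDDF4 -> emit FB DD F4, reset; bytes_emitted=3
After char 4 ('o'=40): chars_in_quartet=1 acc=0x28 bytes_emitted=3
After char 5 ('o'=40): chars_in_quartet=2 acc=0xA28 bytes_emitted=3
After char 6 ('x'=49): chars_in_quartet=3 acc=0x28A31 bytes_emitted=3
After char 7 ('q'=42): chars_in_quartet=4 acc=0xA28C6A -> emit A2 8C 6A, reset; bytes_emitted=6
After char 8 ('+'=62): chars_in_quartet=1 acc=0x3E bytes_emitted=6
After char 9 ('A'=0): chars_in_quartet=2 acc=0xF80 bytes_emitted=6
After char 10 ('9'=61): chars_in_quartet=3 acc=0x3E03D bytes_emitted=6
After char 11 ('I'=8): chars_in_quartet=4 acc=0xF80F48 -> emit F8 0F 48, reset; bytes_emitted=9
After char 12 ('/'=63): chars_in_quartet=1 acc=0x3F bytes_emitted=9
After char 13 ('A'=0): chars_in_quartet=2 acc=0xFC0 bytes_emitted=9
Padding '==': partial quartet acc=0xFC0 -> emit FC; bytes_emitted=10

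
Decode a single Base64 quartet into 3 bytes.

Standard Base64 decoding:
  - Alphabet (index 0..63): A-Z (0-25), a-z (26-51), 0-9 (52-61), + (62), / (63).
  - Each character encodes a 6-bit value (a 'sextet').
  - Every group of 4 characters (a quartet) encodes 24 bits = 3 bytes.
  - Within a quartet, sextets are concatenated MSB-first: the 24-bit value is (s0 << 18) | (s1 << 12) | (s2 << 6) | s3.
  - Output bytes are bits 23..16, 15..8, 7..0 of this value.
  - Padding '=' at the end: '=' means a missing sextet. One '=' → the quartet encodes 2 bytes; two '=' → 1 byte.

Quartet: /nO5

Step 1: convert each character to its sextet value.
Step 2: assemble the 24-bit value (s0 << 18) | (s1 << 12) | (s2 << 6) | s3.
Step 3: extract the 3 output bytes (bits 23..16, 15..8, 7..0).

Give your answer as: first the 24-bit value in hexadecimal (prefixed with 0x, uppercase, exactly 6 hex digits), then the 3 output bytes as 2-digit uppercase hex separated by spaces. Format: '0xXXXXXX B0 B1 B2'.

Answer: 0xFE73B9 FE 73 B9

Derivation:
Sextets: /=63, n=39, O=14, 5=57
24-bit: (63<<18) | (39<<12) | (14<<6) | 57
      = 0xFC0000 | 0x027000 | 0x000380 | 0x000039
      = 0xFE73B9
Bytes: (v>>16)&0xFF=FE, (v>>8)&0xFF=73, v&0xFF=B9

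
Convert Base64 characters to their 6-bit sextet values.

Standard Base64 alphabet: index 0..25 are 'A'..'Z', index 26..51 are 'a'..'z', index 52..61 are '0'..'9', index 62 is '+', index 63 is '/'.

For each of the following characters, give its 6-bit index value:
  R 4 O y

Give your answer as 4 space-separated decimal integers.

Answer: 17 56 14 50

Derivation:
'R': A..Z range, ord('R') − ord('A') = 17
'4': 0..9 range, 52 + ord('4') − ord('0') = 56
'O': A..Z range, ord('O') − ord('A') = 14
'y': a..z range, 26 + ord('y') − ord('a') = 50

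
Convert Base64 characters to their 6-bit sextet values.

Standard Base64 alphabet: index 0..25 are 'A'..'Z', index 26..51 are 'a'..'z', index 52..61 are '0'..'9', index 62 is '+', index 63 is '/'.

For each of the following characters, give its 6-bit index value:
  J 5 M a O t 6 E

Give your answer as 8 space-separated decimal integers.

Answer: 9 57 12 26 14 45 58 4

Derivation:
'J': A..Z range, ord('J') − ord('A') = 9
'5': 0..9 range, 52 + ord('5') − ord('0') = 57
'M': A..Z range, ord('M') − ord('A') = 12
'a': a..z range, 26 + ord('a') − ord('a') = 26
'O': A..Z range, ord('O') − ord('A') = 14
't': a..z range, 26 + ord('t') − ord('a') = 45
'6': 0..9 range, 52 + ord('6') − ord('0') = 58
'E': A..Z range, ord('E') − ord('A') = 4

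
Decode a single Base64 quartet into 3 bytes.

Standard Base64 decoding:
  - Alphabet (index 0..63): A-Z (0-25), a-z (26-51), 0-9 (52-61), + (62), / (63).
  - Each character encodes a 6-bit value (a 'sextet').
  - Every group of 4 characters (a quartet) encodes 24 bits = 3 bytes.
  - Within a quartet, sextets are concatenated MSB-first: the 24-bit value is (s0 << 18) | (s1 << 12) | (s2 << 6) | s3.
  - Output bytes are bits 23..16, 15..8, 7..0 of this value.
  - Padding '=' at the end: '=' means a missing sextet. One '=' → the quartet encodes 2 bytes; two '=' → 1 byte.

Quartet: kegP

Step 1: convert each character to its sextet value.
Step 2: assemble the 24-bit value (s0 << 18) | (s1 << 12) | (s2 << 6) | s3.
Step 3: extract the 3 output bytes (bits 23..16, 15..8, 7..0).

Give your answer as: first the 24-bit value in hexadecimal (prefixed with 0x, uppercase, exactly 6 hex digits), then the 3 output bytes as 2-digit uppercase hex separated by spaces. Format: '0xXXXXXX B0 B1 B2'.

Answer: 0x91E80F 91 E8 0F

Derivation:
Sextets: k=36, e=30, g=32, P=15
24-bit: (36<<18) | (30<<12) | (32<<6) | 15
      = 0x900000 | 0x01E000 | 0x000800 | 0x00000F
      = 0x91E80F
Bytes: (v>>16)&0xFF=91, (v>>8)&0xFF=E8, v&0xFF=0F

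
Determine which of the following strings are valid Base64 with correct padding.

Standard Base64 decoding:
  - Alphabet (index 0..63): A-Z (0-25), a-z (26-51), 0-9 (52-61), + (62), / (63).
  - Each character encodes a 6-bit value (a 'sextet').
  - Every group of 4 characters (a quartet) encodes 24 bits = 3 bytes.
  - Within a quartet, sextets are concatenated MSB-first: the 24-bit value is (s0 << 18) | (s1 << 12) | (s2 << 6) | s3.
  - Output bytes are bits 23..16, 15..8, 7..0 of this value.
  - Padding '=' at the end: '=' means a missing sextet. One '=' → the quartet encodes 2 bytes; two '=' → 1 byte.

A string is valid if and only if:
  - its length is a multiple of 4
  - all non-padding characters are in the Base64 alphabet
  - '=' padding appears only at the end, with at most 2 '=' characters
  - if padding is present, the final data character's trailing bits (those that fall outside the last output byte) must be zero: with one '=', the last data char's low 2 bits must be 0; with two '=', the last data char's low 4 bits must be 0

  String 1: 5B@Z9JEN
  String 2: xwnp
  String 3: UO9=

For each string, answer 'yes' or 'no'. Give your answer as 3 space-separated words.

Answer: no yes no

Derivation:
String 1: '5B@Z9JEN' → invalid (bad char(s): ['@'])
String 2: 'xwnp' → valid
String 3: 'UO9=' → invalid (bad trailing bits)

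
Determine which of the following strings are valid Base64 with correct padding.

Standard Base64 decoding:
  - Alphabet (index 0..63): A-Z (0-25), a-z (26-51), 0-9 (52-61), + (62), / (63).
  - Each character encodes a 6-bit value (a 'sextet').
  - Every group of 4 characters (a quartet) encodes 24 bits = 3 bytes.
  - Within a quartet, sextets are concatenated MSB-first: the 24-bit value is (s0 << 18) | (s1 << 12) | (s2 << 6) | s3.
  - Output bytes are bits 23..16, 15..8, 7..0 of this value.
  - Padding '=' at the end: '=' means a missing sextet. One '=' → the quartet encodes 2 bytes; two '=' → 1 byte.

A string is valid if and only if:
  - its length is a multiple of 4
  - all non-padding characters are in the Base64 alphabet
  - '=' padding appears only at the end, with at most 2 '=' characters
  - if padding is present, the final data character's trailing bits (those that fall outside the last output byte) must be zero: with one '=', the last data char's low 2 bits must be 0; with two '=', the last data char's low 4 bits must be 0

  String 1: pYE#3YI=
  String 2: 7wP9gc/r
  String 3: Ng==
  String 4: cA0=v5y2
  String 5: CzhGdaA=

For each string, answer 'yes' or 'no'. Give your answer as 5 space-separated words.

Answer: no yes yes no yes

Derivation:
String 1: 'pYE#3YI=' → invalid (bad char(s): ['#'])
String 2: '7wP9gc/r' → valid
String 3: 'Ng==' → valid
String 4: 'cA0=v5y2' → invalid (bad char(s): ['=']; '=' in middle)
String 5: 'CzhGdaA=' → valid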